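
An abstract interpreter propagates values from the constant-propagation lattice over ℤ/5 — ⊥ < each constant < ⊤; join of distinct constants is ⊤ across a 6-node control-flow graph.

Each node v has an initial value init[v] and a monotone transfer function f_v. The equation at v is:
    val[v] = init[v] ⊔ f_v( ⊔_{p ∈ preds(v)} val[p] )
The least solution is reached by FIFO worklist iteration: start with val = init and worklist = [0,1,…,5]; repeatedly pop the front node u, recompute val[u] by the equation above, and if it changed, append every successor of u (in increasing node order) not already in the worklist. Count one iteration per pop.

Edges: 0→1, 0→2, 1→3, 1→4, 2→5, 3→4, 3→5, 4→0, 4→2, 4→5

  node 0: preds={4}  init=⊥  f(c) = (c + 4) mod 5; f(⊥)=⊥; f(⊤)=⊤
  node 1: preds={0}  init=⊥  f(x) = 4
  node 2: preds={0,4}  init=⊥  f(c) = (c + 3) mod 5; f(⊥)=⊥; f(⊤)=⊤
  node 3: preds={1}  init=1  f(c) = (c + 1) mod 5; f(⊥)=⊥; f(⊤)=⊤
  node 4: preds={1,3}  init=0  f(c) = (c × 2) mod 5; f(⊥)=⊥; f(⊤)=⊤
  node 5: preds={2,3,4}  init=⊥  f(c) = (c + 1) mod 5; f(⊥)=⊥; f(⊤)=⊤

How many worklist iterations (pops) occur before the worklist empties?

Iteration log — 9 steps:
  step 1. node 0  ⊔preds=0  new=4  old=⊥  +wl: 
  step 2. node 1  ⊔preds=4  new=4  old=⊥  +wl: 
  step 3. node 2  ⊔preds=⊤  new=⊤  old=⊥  +wl: 
  step 4. node 3  ⊔preds=4  new=⊤  old=1  +wl: 
  step 5. node 4  ⊔preds=⊤  new=⊤  old=0  +wl: 0,2
  step 6. node 5  ⊔preds=⊤  new=⊤  old=⊥  +wl: 
  step 7. node 0  ⊔preds=⊤  new=⊤  old=4  +wl: 1
  step 8. node 2  ⊔preds=⊤  new=⊤  stable
  step 9. node 1  ⊔preds=⊤  new=4  stable

Least fixpoint reached:
  node 0: ⊤
  node 1: 4
  node 2: ⊤
  node 3: ⊤
  node 4: ⊤
  node 5: ⊤

9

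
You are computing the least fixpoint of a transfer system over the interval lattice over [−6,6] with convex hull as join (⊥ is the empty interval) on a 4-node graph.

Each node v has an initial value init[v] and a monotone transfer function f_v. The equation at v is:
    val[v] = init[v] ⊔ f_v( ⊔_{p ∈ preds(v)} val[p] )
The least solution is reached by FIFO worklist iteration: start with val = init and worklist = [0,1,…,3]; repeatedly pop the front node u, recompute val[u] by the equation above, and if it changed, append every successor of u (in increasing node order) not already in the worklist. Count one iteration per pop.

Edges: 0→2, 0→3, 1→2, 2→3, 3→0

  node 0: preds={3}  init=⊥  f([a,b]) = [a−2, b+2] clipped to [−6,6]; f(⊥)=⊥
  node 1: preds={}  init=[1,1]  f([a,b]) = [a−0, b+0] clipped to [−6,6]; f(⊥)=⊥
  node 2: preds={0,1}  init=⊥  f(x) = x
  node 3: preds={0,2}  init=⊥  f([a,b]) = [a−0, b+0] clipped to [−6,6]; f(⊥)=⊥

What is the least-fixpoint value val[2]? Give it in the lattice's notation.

Iteration log — 17 steps:
  step 1. node 0  ⊔preds=⊥  new=⊥  stable
  step 2. node 1  ⊔preds=⊥  new=[1,1]  stable
  step 3. node 2  ⊔preds=[1,1]  new=[1,1]  old=⊥  +wl: 
  step 4. node 3  ⊔preds=[1,1]  new=[1,1]  old=⊥  +wl: 0
  step 5. node 0  ⊔preds=[1,1]  new=[-1,3]  old=⊥  +wl: 2,3
  step 6. node 2  ⊔preds=[-1,3]  new=[-1,3]  old=[1,1]  +wl: 
  step 7. node 3  ⊔preds=[-1,3]  new=[-1,3]  old=[1,1]  +wl: 0
  step 8. node 0  ⊔preds=[-1,3]  new=[-3,5]  old=[-1,3]  +wl: 2,3
  step 9. node 2  ⊔preds=[-3,5]  new=[-3,5]  old=[-1,3]  +wl: 
  step 10. node 3  ⊔preds=[-3,5]  new=[-3,5]  old=[-1,3]  +wl: 0
  step 11. node 0  ⊔preds=[-3,5]  new=[-5,6]  old=[-3,5]  +wl: 2,3
  step 12. node 2  ⊔preds=[-5,6]  new=[-5,6]  old=[-3,5]  +wl: 
  step 13. node 3  ⊔preds=[-5,6]  new=[-5,6]  old=[-3,5]  +wl: 0
  step 14. node 0  ⊔preds=[-5,6]  new=[-6,6]  old=[-5,6]  +wl: 2,3
  step 15. node 2  ⊔preds=[-6,6]  new=[-6,6]  old=[-5,6]  +wl: 
  step 16. node 3  ⊔preds=[-6,6]  new=[-6,6]  old=[-5,6]  +wl: 0
  step 17. node 0  ⊔preds=[-6,6]  new=[-6,6]  stable

Least fixpoint reached:
  node 0: [-6,6]
  node 1: [1,1]
  node 2: [-6,6]
  node 3: [-6,6]

[-6,6]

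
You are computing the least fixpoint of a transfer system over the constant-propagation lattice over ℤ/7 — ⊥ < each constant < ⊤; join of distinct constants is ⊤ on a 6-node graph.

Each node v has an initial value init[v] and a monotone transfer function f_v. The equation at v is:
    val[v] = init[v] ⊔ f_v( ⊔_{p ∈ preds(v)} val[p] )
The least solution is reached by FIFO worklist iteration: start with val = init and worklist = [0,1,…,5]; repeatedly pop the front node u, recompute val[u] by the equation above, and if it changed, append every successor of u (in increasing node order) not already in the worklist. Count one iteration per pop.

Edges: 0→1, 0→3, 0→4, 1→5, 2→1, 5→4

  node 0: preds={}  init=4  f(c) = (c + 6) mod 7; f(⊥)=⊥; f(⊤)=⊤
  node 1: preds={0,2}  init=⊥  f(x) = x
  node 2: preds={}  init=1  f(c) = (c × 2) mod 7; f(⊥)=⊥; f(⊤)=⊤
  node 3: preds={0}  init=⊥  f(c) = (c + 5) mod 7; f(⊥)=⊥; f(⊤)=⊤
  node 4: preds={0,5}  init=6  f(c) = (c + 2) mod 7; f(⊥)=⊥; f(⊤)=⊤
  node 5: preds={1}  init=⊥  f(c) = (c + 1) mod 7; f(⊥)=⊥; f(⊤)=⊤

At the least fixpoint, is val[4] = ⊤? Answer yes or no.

Trace (7 dequeues):
  [1] u=0 | in ⊥ | out 4 | ==
  [2] u=1 | in ⊤ | out ⊤ | prev ⊥ | push {}
  [3] u=2 | in ⊥ | out 1 | ==
  [4] u=3 | in 4 | out 2 | prev ⊥ | push {}
  [5] u=4 | in 4 | out 6 | ==
  [6] u=5 | in ⊤ | out ⊤ | prev ⊥ | push {4}
  [7] u=4 | in ⊤ | out ⊤ | prev 6 | push {}

Converged values:
  [0] 4
  [1] ⊤
  [2] 1
  [3] 2
  [4] ⊤
  [5] ⊤

yes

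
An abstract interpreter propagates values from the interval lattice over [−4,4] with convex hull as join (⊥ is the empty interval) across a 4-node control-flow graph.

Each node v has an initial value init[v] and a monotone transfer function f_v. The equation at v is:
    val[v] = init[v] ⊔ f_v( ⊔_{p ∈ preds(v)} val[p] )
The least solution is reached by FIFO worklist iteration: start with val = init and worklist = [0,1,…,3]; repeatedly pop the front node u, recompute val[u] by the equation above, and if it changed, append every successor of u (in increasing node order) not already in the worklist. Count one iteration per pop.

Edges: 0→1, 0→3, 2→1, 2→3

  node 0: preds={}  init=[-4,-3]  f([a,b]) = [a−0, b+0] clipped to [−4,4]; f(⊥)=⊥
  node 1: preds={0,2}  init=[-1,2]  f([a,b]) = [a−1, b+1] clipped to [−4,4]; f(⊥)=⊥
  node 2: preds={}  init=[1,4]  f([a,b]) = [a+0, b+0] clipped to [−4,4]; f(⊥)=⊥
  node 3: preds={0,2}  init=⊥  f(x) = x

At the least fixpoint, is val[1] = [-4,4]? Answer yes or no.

Trace (4 dequeues):
  [1] u=0 | in ⊥ | out [-4,-3] | ==
  [2] u=1 | in [-4,4] | out [-4,4] | prev [-1,2] | push {}
  [3] u=2 | in ⊥ | out [1,4] | ==
  [4] u=3 | in [-4,4] | out [-4,4] | prev ⊥ | push {}

Converged values:
  [0] [-4,-3]
  [1] [-4,4]
  [2] [1,4]
  [3] [-4,4]

yes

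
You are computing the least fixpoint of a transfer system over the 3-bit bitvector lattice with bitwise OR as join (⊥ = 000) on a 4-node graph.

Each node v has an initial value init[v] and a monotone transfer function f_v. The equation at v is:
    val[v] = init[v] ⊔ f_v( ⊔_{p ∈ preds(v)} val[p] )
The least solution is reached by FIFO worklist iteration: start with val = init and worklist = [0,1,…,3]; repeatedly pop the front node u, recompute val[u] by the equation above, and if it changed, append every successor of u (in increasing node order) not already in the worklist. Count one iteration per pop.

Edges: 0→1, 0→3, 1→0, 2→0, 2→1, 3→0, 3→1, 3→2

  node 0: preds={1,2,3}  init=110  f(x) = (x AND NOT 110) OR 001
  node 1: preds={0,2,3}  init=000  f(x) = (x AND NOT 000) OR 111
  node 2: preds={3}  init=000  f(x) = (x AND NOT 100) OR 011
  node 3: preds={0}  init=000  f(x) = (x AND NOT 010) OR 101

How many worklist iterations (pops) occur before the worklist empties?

Trace (7 dequeues):
  [1] u=0 | in 000 | out 111 | prev 110 | push {}
  [2] u=1 | in 111 | out 111 | prev 000 | push {0}
  [3] u=2 | in 000 | out 011 | prev 000 | push {1}
  [4] u=3 | in 111 | out 101 | prev 000 | push {2}
  [5] u=0 | in 111 | out 111 | ==
  [6] u=1 | in 111 | out 111 | ==
  [7] u=2 | in 101 | out 011 | ==

Converged values:
  [0] 111
  [1] 111
  [2] 011
  [3] 101

7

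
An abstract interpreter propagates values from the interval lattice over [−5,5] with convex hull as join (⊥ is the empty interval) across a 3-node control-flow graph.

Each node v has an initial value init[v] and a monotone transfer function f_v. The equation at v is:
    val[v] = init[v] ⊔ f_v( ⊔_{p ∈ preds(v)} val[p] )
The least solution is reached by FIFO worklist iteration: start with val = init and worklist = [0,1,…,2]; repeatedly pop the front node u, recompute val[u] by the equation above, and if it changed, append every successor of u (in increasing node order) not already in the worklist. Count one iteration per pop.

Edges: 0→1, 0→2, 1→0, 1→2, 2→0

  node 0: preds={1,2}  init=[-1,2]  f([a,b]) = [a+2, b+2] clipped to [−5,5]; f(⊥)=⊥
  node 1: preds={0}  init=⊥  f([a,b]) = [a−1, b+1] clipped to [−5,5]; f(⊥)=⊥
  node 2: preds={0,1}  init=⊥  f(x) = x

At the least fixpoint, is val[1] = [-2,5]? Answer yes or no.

Worklist (7 pops):
  #1 pop 0: in=⊥ → [-1,2] (no change)
  #2 pop 1: in=[-1,2] → [-2,3] (was ⊥); enqueue [0]
  #3 pop 2: in=[-2,3] → [-2,3] (was ⊥); enqueue []
  #4 pop 0: in=[-2,3] → [-1,5] (was [-1,2]); enqueue [1,2]
  #5 pop 1: in=[-1,5] → [-2,5] (was [-2,3]); enqueue [0]
  #6 pop 2: in=[-2,5] → [-2,5] (was [-2,3]); enqueue []
  #7 pop 0: in=[-2,5] → [-1,5] (no change)

Fixpoint:
  val[0] = [-1,5]
  val[1] = [-2,5]
  val[2] = [-2,5]

yes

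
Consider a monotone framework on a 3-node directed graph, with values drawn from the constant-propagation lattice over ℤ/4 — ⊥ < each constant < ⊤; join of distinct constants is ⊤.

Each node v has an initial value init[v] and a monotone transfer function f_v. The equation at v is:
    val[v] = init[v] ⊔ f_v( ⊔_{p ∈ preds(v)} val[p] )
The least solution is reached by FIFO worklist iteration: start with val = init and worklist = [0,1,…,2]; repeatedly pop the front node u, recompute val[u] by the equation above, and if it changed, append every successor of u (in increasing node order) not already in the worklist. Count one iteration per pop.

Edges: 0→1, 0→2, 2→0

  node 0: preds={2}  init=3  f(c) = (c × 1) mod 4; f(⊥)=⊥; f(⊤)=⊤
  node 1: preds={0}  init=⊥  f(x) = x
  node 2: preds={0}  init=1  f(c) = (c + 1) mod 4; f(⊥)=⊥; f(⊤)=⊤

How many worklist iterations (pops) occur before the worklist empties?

4

Iteration log — 4 steps:
  step 1. node 0  ⊔preds=1  new=⊤  old=3  +wl: 
  step 2. node 1  ⊔preds=⊤  new=⊤  old=⊥  +wl: 
  step 3. node 2  ⊔preds=⊤  new=⊤  old=1  +wl: 0
  step 4. node 0  ⊔preds=⊤  new=⊤  stable

Least fixpoint reached:
  node 0: ⊤
  node 1: ⊤
  node 2: ⊤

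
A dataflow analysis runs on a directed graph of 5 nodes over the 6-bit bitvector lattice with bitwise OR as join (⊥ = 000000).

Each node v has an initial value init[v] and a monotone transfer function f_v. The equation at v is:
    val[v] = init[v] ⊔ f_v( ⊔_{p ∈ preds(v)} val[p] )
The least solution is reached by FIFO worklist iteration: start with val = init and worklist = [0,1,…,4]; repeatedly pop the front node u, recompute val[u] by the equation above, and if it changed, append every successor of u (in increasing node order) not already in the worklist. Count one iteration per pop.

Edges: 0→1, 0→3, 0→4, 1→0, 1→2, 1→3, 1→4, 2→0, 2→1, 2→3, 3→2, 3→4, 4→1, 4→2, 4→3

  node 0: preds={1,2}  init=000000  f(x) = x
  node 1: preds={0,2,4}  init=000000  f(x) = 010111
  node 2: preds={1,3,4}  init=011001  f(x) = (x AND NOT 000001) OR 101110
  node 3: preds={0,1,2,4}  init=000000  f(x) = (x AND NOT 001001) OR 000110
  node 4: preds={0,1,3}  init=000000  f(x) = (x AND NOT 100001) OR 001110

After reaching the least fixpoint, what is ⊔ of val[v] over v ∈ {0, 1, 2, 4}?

111111

Iteration log — 10 steps:
  step 1. node 0  ⊔preds=011001  new=011001  old=000000  +wl: 
  step 2. node 1  ⊔preds=011001  new=010111  old=000000  +wl: 0
  step 3. node 2  ⊔preds=010111  new=111111  old=011001  +wl: 1
  step 4. node 3  ⊔preds=111111  new=110110  old=000000  +wl: 2
  step 5. node 4  ⊔preds=111111  new=011110  old=000000  +wl: 3
  step 6. node 0  ⊔preds=111111  new=111111  old=011001  +wl: 4
  step 7. node 1  ⊔preds=111111  new=010111  stable
  step 8. node 2  ⊔preds=111111  new=111111  stable
  step 9. node 3  ⊔preds=111111  new=110110  stable
  step 10. node 4  ⊔preds=111111  new=011110  stable

Least fixpoint reached:
  node 0: 111111
  node 1: 010111
  node 2: 111111
  node 3: 110110
  node 4: 011110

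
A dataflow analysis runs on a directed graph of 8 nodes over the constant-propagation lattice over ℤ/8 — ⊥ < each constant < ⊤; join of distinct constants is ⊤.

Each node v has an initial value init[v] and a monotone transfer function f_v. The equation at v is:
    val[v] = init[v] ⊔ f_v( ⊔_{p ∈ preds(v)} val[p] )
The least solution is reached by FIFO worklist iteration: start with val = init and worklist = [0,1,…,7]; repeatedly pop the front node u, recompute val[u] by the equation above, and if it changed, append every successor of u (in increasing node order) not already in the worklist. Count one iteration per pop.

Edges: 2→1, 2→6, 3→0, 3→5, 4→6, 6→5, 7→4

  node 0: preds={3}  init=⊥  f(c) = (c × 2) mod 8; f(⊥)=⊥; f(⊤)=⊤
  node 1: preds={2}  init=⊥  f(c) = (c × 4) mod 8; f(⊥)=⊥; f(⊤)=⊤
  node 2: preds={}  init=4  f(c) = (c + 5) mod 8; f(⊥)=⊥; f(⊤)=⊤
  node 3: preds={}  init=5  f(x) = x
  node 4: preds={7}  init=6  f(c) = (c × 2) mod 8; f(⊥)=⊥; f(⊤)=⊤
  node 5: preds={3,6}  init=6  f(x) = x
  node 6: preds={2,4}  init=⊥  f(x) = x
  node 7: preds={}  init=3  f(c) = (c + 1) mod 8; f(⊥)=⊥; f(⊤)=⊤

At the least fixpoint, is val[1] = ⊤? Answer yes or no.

no

Iteration log — 9 steps:
  step 1. node 0  ⊔preds=5  new=2  old=⊥  +wl: 
  step 2. node 1  ⊔preds=4  new=0  old=⊥  +wl: 
  step 3. node 2  ⊔preds=⊥  new=4  stable
  step 4. node 3  ⊔preds=⊥  new=5  stable
  step 5. node 4  ⊔preds=3  new=6  stable
  step 6. node 5  ⊔preds=5  new=⊤  old=6  +wl: 
  step 7. node 6  ⊔preds=⊤  new=⊤  old=⊥  +wl: 5
  step 8. node 7  ⊔preds=⊥  new=3  stable
  step 9. node 5  ⊔preds=⊤  new=⊤  stable

Least fixpoint reached:
  node 0: 2
  node 1: 0
  node 2: 4
  node 3: 5
  node 4: 6
  node 5: ⊤
  node 6: ⊤
  node 7: 3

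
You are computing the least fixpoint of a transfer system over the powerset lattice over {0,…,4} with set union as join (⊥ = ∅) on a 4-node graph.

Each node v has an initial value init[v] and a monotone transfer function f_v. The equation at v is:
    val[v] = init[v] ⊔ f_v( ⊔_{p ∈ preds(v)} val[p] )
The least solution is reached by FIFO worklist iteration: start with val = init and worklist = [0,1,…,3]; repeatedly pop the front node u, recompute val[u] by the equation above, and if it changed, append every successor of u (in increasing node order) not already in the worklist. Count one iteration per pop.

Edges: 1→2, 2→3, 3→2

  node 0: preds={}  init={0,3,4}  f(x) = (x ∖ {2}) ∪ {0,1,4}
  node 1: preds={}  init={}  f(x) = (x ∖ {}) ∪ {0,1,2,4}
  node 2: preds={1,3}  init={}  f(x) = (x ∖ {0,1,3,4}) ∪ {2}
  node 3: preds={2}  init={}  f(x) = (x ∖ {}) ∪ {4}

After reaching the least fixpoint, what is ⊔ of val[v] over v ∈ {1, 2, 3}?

Worklist (5 pops):
  #1 pop 0: in={} → {0,1,3,4} (was {0,3,4}); enqueue []
  #2 pop 1: in={} → {0,1,2,4} (was {}); enqueue []
  #3 pop 2: in={0,1,2,4} → {2} (was {}); enqueue []
  #4 pop 3: in={2} → {2,4} (was {}); enqueue [2]
  #5 pop 2: in={0,1,2,4} → {2} (no change)

Fixpoint:
  val[0] = {0,1,3,4}
  val[1] = {0,1,2,4}
  val[2] = {2}
  val[3] = {2,4}

{0,1,2,4}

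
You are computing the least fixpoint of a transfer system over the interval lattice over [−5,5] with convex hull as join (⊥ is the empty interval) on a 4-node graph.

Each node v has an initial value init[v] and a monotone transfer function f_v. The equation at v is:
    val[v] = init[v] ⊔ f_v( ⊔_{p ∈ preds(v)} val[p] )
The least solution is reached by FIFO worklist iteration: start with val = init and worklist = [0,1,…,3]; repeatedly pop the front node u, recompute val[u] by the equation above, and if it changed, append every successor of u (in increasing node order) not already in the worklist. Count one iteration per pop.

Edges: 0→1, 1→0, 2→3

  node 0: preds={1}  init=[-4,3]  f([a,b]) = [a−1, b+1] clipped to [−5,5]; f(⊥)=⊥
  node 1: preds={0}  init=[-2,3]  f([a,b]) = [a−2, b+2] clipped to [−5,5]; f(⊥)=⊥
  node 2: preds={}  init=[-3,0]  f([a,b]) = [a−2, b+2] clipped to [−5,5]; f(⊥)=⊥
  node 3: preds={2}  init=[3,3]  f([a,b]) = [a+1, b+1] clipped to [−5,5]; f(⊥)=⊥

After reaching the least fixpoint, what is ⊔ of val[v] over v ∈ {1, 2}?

Trace (6 dequeues):
  [1] u=0 | in [-2,3] | out [-4,4] | prev [-4,3] | push {}
  [2] u=1 | in [-4,4] | out [-5,5] | prev [-2,3] | push {0}
  [3] u=2 | in ⊥ | out [-3,0] | ==
  [4] u=3 | in [-3,0] | out [-2,3] | prev [3,3] | push {}
  [5] u=0 | in [-5,5] | out [-5,5] | prev [-4,4] | push {1}
  [6] u=1 | in [-5,5] | out [-5,5] | ==

Converged values:
  [0] [-5,5]
  [1] [-5,5]
  [2] [-3,0]
  [3] [-2,3]

[-5,5]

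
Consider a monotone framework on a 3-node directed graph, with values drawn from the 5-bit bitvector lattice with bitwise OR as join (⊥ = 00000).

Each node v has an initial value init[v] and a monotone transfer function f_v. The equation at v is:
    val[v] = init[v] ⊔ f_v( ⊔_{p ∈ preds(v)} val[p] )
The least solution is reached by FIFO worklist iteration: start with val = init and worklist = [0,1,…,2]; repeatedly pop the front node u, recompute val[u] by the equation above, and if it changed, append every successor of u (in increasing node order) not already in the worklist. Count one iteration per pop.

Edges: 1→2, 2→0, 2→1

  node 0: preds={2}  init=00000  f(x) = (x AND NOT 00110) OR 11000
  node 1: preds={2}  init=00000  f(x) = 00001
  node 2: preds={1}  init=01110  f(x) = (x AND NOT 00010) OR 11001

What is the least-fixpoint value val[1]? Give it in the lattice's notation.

00001

Iteration log — 5 steps:
  step 1. node 0  ⊔preds=01110  new=11000  old=00000  +wl: 
  step 2. node 1  ⊔preds=01110  new=00001  old=00000  +wl: 
  step 3. node 2  ⊔preds=00001  new=11111  old=01110  +wl: 0,1
  step 4. node 0  ⊔preds=11111  new=11001  old=11000  +wl: 
  step 5. node 1  ⊔preds=11111  new=00001  stable

Least fixpoint reached:
  node 0: 11001
  node 1: 00001
  node 2: 11111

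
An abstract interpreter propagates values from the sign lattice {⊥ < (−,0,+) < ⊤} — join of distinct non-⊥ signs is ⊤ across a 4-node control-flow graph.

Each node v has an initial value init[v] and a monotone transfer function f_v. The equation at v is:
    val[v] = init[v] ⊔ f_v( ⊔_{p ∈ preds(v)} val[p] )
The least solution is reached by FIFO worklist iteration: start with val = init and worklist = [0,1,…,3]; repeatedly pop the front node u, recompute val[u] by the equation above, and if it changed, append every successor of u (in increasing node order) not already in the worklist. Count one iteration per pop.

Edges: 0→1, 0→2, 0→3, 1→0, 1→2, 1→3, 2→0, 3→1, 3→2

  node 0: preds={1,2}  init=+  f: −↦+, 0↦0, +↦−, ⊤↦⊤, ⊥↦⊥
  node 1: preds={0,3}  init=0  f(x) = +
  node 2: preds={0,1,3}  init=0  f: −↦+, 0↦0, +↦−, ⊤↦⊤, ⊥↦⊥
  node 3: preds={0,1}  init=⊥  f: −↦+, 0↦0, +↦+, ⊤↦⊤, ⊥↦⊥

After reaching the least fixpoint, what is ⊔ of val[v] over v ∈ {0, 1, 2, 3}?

⊤

Iteration log — 7 steps:
  step 1. node 0  ⊔preds=0  new=⊤  old=+  +wl: 
  step 2. node 1  ⊔preds=⊤  new=⊤  old=0  +wl: 0
  step 3. node 2  ⊔preds=⊤  new=⊤  old=0  +wl: 
  step 4. node 3  ⊔preds=⊤  new=⊤  old=⊥  +wl: 1,2
  step 5. node 0  ⊔preds=⊤  new=⊤  stable
  step 6. node 1  ⊔preds=⊤  new=⊤  stable
  step 7. node 2  ⊔preds=⊤  new=⊤  stable

Least fixpoint reached:
  node 0: ⊤
  node 1: ⊤
  node 2: ⊤
  node 3: ⊤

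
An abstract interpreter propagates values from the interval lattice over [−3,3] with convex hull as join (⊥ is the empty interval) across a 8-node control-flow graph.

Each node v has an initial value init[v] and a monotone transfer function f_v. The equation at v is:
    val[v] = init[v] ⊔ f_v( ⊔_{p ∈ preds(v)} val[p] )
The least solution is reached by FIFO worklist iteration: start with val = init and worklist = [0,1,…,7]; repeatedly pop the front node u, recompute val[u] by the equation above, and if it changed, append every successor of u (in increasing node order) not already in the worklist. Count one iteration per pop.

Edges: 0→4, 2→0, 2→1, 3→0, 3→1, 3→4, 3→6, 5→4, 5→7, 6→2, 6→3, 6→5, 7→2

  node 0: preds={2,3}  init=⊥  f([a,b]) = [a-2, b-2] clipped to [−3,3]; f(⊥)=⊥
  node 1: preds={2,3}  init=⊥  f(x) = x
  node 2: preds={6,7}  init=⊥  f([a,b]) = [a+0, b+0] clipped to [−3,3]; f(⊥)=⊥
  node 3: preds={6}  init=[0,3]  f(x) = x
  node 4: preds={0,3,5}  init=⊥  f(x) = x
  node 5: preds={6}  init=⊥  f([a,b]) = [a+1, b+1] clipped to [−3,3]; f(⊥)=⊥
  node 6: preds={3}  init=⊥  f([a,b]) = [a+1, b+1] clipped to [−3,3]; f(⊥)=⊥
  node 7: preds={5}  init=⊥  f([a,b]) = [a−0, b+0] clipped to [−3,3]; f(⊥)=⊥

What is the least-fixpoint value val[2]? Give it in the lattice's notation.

[1,3]

Iteration log — 16 steps:
  step 1. node 0  ⊔preds=[0,3]  new=[-2,1]  old=⊥  +wl: 
  step 2. node 1  ⊔preds=[0,3]  new=[0,3]  old=⊥  +wl: 
  step 3. node 2  ⊔preds=⊥  new=⊥  stable
  step 4. node 3  ⊔preds=⊥  new=[0,3]  stable
  step 5. node 4  ⊔preds=[-2,3]  new=[-2,3]  old=⊥  +wl: 
  step 6. node 5  ⊔preds=⊥  new=⊥  stable
  step 7. node 6  ⊔preds=[0,3]  new=[1,3]  old=⊥  +wl: 2,3,5
  step 8. node 7  ⊔preds=⊥  new=⊥  stable
  step 9. node 2  ⊔preds=[1,3]  new=[1,3]  old=⊥  +wl: 0,1
  step 10. node 3  ⊔preds=[1,3]  new=[0,3]  stable
  step 11. node 5  ⊔preds=[1,3]  new=[2,3]  old=⊥  +wl: 4,7
  step 12. node 0  ⊔preds=[0,3]  new=[-2,1]  stable
  step 13. node 1  ⊔preds=[0,3]  new=[0,3]  stable
  step 14. node 4  ⊔preds=[-2,3]  new=[-2,3]  stable
  step 15. node 7  ⊔preds=[2,3]  new=[2,3]  old=⊥  +wl: 2
  step 16. node 2  ⊔preds=[1,3]  new=[1,3]  stable

Least fixpoint reached:
  node 0: [-2,1]
  node 1: [0,3]
  node 2: [1,3]
  node 3: [0,3]
  node 4: [-2,3]
  node 5: [2,3]
  node 6: [1,3]
  node 7: [2,3]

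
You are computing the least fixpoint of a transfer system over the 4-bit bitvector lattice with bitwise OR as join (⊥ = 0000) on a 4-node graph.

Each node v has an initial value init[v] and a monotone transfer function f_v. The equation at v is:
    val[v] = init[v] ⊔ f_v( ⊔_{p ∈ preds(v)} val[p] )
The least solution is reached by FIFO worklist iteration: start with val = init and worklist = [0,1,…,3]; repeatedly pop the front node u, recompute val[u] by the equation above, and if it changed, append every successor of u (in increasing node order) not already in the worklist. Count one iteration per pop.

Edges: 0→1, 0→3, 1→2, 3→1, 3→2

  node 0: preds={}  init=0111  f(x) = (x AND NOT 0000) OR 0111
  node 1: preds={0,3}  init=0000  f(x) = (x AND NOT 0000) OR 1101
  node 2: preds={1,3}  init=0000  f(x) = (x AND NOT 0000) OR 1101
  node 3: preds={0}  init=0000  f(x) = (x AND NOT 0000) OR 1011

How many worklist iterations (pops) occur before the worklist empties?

Worklist (6 pops):
  #1 pop 0: in=0000 → 0111 (no change)
  #2 pop 1: in=0111 → 1111 (was 0000); enqueue []
  #3 pop 2: in=1111 → 1111 (was 0000); enqueue []
  #4 pop 3: in=0111 → 1111 (was 0000); enqueue [1,2]
  #5 pop 1: in=1111 → 1111 (no change)
  #6 pop 2: in=1111 → 1111 (no change)

Fixpoint:
  val[0] = 0111
  val[1] = 1111
  val[2] = 1111
  val[3] = 1111

6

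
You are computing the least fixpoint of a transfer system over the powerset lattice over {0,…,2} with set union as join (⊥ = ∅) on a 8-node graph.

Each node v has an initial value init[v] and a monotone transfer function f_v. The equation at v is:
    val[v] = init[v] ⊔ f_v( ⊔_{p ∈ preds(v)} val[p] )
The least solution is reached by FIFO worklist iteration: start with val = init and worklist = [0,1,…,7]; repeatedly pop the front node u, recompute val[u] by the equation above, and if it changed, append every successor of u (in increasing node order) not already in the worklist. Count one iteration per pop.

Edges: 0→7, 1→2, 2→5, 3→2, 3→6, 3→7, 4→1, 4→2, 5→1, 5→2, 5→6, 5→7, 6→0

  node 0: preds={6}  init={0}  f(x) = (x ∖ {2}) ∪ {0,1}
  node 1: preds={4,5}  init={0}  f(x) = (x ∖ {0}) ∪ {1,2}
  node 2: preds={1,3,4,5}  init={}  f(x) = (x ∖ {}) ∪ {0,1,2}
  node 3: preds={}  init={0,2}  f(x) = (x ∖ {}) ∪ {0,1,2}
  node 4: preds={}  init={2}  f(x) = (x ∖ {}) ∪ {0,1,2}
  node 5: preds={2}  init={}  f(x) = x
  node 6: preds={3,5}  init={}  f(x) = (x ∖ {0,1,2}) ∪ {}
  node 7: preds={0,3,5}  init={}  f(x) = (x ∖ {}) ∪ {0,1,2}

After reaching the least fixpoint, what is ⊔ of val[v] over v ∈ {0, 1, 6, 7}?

Worklist (10 pops):
  #1 pop 0: in={} → {0,1} (was {0}); enqueue []
  #2 pop 1: in={2} → {0,1,2} (was {0}); enqueue []
  #3 pop 2: in={0,1,2} → {0,1,2} (was {}); enqueue []
  #4 pop 3: in={} → {0,1,2} (was {0,2}); enqueue [2]
  #5 pop 4: in={} → {0,1,2} (was {2}); enqueue [1]
  #6 pop 5: in={0,1,2} → {0,1,2} (was {}); enqueue []
  #7 pop 6: in={0,1,2} → {} (no change)
  #8 pop 7: in={0,1,2} → {0,1,2} (was {}); enqueue []
  #9 pop 2: in={0,1,2} → {0,1,2} (no change)
  #10 pop 1: in={0,1,2} → {0,1,2} (no change)

Fixpoint:
  val[0] = {0,1}
  val[1] = {0,1,2}
  val[2] = {0,1,2}
  val[3] = {0,1,2}
  val[4] = {0,1,2}
  val[5] = {0,1,2}
  val[6] = {}
  val[7] = {0,1,2}

{0,1,2}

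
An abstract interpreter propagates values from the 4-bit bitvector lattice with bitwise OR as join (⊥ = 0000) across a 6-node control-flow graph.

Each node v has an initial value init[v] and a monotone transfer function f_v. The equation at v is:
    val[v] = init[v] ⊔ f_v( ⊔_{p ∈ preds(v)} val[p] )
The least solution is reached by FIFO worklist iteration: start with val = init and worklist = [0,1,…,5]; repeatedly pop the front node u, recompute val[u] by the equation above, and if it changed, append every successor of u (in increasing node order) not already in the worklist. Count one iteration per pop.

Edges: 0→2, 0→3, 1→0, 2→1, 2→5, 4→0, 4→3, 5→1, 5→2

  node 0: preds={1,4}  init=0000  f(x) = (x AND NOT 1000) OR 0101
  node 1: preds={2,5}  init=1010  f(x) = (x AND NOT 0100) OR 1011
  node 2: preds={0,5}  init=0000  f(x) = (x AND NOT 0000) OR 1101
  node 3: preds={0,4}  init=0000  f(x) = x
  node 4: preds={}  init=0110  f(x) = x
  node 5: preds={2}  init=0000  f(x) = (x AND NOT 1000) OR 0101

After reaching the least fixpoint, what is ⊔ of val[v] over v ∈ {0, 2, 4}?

1111

Trace (9 dequeues):
  [1] u=0 | in 1110 | out 0111 | prev 0000 | push {}
  [2] u=1 | in 0000 | out 1011 | prev 1010 | push {0}
  [3] u=2 | in 0111 | out 1111 | prev 0000 | push {1}
  [4] u=3 | in 0111 | out 0111 | prev 0000 | push {}
  [5] u=4 | in 0000 | out 0110 | ==
  [6] u=5 | in 1111 | out 0111 | prev 0000 | push {2}
  [7] u=0 | in 1111 | out 0111 | ==
  [8] u=1 | in 1111 | out 1011 | ==
  [9] u=2 | in 0111 | out 1111 | ==

Converged values:
  [0] 0111
  [1] 1011
  [2] 1111
  [3] 0111
  [4] 0110
  [5] 0111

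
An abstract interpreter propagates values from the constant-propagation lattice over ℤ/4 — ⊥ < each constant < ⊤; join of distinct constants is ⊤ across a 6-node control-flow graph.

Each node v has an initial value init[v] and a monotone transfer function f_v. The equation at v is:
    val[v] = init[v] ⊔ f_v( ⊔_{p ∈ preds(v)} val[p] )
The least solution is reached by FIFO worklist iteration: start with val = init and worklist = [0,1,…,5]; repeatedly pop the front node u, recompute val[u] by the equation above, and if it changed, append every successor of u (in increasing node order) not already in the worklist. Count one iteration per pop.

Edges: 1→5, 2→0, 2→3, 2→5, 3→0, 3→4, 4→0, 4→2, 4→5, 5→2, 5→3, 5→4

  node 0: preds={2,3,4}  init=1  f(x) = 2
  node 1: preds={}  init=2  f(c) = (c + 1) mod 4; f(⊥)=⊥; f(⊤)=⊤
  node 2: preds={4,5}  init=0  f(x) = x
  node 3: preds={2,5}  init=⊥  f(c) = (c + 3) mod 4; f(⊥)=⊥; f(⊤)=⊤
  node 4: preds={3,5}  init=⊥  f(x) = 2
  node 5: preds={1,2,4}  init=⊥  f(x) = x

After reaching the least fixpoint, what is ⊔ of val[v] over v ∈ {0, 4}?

⊤

Iteration log — 12 steps:
  step 1. node 0  ⊔preds=0  new=⊤  old=1  +wl: 
  step 2. node 1  ⊔preds=⊥  new=2  stable
  step 3. node 2  ⊔preds=⊥  new=0  stable
  step 4. node 3  ⊔preds=0  new=3  old=⊥  +wl: 0
  step 5. node 4  ⊔preds=3  new=2  old=⊥  +wl: 2
  step 6. node 5  ⊔preds=⊤  new=⊤  old=⊥  +wl: 3,4
  step 7. node 0  ⊔preds=⊤  new=⊤  stable
  step 8. node 2  ⊔preds=⊤  new=⊤  old=0  +wl: 0,5
  step 9. node 3  ⊔preds=⊤  new=⊤  old=3  +wl: 
  step 10. node 4  ⊔preds=⊤  new=2  stable
  step 11. node 0  ⊔preds=⊤  new=⊤  stable
  step 12. node 5  ⊔preds=⊤  new=⊤  stable

Least fixpoint reached:
  node 0: ⊤
  node 1: 2
  node 2: ⊤
  node 3: ⊤
  node 4: 2
  node 5: ⊤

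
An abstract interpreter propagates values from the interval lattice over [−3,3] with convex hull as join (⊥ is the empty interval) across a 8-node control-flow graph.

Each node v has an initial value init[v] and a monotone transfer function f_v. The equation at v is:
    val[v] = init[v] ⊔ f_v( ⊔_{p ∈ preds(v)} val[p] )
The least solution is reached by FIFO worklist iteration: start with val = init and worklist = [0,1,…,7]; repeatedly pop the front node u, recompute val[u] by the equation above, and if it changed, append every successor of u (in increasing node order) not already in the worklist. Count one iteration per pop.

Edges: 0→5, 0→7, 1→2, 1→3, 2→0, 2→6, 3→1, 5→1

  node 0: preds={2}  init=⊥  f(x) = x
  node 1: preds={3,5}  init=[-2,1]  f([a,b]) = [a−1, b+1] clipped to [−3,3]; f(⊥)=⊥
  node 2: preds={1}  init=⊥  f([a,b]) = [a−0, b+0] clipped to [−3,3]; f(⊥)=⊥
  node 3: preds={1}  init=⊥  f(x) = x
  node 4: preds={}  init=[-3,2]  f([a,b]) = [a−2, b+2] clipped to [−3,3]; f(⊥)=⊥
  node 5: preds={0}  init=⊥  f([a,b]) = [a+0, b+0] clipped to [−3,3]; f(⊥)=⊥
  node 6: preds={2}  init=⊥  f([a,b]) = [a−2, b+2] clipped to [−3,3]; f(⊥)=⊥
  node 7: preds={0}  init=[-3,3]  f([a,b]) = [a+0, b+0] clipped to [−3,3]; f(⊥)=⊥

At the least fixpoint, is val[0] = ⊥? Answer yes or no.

Trace (27 dequeues):
  [1] u=0 | in ⊥ | out ⊥ | ==
  [2] u=1 | in ⊥ | out [-2,1] | ==
  [3] u=2 | in [-2,1] | out [-2,1] | prev ⊥ | push {0}
  [4] u=3 | in [-2,1] | out [-2,1] | prev ⊥ | push {1}
  [5] u=4 | in ⊥ | out [-3,2] | ==
  [6] u=5 | in ⊥ | out ⊥ | ==
  [7] u=6 | in [-2,1] | out [-3,3] | prev ⊥ | push {}
  [8] u=7 | in ⊥ | out [-3,3] | ==
  [9] u=0 | in [-2,1] | out [-2,1] | prev ⊥ | push {5,7}
  [10] u=1 | in [-2,1] | out [-3,2] | prev [-2,1] | push {2,3}
  [11] u=5 | in [-2,1] | out [-2,1] | prev ⊥ | push {1}
  [12] u=7 | in [-2,1] | out [-3,3] | ==
  [13] u=2 | in [-3,2] | out [-3,2] | prev [-2,1] | push {0,6}
  [14] u=3 | in [-3,2] | out [-3,2] | prev [-2,1] | push {}
  [15] u=1 | in [-3,2] | out [-3,3] | prev [-3,2] | push {2,3}
  [16] u=0 | in [-3,2] | out [-3,2] | prev [-2,1] | push {5,7}
  [17] u=6 | in [-3,2] | out [-3,3] | ==
  [18] u=2 | in [-3,3] | out [-3,3] | prev [-3,2] | push {0,6}
  [19] u=3 | in [-3,3] | out [-3,3] | prev [-3,2] | push {1}
  [20] u=5 | in [-3,2] | out [-3,2] | prev [-2,1] | push {}
  [21] u=7 | in [-3,2] | out [-3,3] | ==
  [22] u=0 | in [-3,3] | out [-3,3] | prev [-3,2] | push {5,7}
  [23] u=6 | in [-3,3] | out [-3,3] | ==
  [24] u=1 | in [-3,3] | out [-3,3] | ==
  [25] u=5 | in [-3,3] | out [-3,3] | prev [-3,2] | push {1}
  [26] u=7 | in [-3,3] | out [-3,3] | ==
  [27] u=1 | in [-3,3] | out [-3,3] | ==

Converged values:
  [0] [-3,3]
  [1] [-3,3]
  [2] [-3,3]
  [3] [-3,3]
  [4] [-3,2]
  [5] [-3,3]
  [6] [-3,3]
  [7] [-3,3]

no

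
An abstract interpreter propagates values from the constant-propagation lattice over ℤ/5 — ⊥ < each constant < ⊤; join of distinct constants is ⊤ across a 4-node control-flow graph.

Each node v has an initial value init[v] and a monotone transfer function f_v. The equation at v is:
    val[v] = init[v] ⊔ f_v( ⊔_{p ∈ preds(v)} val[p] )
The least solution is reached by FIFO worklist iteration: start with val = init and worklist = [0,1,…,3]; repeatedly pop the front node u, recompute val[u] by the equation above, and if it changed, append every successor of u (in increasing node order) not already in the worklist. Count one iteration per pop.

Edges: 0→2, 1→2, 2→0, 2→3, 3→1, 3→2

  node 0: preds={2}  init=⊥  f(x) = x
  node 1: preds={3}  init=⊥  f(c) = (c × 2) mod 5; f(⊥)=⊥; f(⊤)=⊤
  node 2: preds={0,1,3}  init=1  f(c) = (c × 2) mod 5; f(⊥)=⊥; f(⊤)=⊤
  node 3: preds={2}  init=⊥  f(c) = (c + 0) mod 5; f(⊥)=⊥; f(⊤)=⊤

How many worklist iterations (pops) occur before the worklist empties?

7

Worklist (7 pops):
  #1 pop 0: in=1 → 1 (was ⊥); enqueue []
  #2 pop 1: in=⊥ → ⊥ (no change)
  #3 pop 2: in=1 → ⊤ (was 1); enqueue [0]
  #4 pop 3: in=⊤ → ⊤ (was ⊥); enqueue [1,2]
  #5 pop 0: in=⊤ → ⊤ (was 1); enqueue []
  #6 pop 1: in=⊤ → ⊤ (was ⊥); enqueue []
  #7 pop 2: in=⊤ → ⊤ (no change)

Fixpoint:
  val[0] = ⊤
  val[1] = ⊤
  val[2] = ⊤
  val[3] = ⊤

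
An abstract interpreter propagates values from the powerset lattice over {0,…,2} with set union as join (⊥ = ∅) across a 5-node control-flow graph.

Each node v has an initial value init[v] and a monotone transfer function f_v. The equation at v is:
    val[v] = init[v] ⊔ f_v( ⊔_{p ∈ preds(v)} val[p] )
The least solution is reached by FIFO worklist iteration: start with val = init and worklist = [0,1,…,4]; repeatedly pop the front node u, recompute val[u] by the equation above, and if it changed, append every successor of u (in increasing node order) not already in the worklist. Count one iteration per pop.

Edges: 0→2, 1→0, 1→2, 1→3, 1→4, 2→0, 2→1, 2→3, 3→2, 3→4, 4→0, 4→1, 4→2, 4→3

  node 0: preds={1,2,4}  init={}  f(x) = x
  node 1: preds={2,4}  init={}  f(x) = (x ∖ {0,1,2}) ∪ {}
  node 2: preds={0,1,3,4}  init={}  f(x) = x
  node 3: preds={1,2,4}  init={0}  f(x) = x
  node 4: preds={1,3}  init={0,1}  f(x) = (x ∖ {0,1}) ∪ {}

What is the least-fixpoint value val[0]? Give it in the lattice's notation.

{0,1}

Worklist (8 pops):
  #1 pop 0: in={0,1} → {0,1} (was {}); enqueue []
  #2 pop 1: in={0,1} → {} (no change)
  #3 pop 2: in={0,1} → {0,1} (was {}); enqueue [0,1]
  #4 pop 3: in={0,1} → {0,1} (was {0}); enqueue [2]
  #5 pop 4: in={0,1} → {0,1} (no change)
  #6 pop 0: in={0,1} → {0,1} (no change)
  #7 pop 1: in={0,1} → {} (no change)
  #8 pop 2: in={0,1} → {0,1} (no change)

Fixpoint:
  val[0] = {0,1}
  val[1] = {}
  val[2] = {0,1}
  val[3] = {0,1}
  val[4] = {0,1}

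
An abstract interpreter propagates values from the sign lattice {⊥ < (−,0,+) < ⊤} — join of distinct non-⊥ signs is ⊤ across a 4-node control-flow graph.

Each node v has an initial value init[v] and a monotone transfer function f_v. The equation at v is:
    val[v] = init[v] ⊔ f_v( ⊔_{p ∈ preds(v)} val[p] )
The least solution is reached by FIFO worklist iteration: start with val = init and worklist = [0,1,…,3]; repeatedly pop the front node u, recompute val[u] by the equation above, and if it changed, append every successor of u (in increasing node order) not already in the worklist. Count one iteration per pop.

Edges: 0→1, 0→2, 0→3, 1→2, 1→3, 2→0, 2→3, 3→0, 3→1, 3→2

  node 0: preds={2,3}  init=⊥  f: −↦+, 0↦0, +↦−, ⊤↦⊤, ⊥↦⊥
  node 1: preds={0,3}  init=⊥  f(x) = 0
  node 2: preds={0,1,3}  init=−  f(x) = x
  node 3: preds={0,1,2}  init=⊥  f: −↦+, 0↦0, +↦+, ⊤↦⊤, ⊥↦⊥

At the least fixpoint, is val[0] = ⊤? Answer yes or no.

yes

Trace (8 dequeues):
  [1] u=0 | in − | out + | prev ⊥ | push {}
  [2] u=1 | in + | out 0 | prev ⊥ | push {}
  [3] u=2 | in ⊤ | out ⊤ | prev − | push {0}
  [4] u=3 | in ⊤ | out ⊤ | prev ⊥ | push {1,2}
  [5] u=0 | in ⊤ | out ⊤ | prev + | push {3}
  [6] u=1 | in ⊤ | out 0 | ==
  [7] u=2 | in ⊤ | out ⊤ | ==
  [8] u=3 | in ⊤ | out ⊤ | ==

Converged values:
  [0] ⊤
  [1] 0
  [2] ⊤
  [3] ⊤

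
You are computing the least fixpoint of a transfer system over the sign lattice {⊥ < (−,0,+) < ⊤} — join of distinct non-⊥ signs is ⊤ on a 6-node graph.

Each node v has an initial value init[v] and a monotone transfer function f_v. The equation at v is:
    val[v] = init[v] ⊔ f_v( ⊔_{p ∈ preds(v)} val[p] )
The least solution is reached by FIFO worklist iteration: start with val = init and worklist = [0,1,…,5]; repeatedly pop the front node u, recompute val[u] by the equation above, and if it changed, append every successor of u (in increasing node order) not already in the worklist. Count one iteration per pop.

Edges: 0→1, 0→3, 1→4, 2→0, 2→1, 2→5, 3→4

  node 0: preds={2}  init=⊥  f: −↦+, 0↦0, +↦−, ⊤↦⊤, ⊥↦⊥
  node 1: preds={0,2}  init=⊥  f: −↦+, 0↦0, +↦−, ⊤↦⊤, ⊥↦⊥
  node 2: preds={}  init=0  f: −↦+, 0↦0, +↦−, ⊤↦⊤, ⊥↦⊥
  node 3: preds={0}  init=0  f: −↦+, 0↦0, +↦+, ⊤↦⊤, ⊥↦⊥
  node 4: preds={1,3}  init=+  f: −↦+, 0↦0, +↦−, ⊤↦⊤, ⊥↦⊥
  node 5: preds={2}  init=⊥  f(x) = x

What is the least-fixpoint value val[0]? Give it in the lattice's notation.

Worklist (6 pops):
  #1 pop 0: in=0 → 0 (was ⊥); enqueue []
  #2 pop 1: in=0 → 0 (was ⊥); enqueue []
  #3 pop 2: in=⊥ → 0 (no change)
  #4 pop 3: in=0 → 0 (no change)
  #5 pop 4: in=0 → ⊤ (was +); enqueue []
  #6 pop 5: in=0 → 0 (was ⊥); enqueue []

Fixpoint:
  val[0] = 0
  val[1] = 0
  val[2] = 0
  val[3] = 0
  val[4] = ⊤
  val[5] = 0

0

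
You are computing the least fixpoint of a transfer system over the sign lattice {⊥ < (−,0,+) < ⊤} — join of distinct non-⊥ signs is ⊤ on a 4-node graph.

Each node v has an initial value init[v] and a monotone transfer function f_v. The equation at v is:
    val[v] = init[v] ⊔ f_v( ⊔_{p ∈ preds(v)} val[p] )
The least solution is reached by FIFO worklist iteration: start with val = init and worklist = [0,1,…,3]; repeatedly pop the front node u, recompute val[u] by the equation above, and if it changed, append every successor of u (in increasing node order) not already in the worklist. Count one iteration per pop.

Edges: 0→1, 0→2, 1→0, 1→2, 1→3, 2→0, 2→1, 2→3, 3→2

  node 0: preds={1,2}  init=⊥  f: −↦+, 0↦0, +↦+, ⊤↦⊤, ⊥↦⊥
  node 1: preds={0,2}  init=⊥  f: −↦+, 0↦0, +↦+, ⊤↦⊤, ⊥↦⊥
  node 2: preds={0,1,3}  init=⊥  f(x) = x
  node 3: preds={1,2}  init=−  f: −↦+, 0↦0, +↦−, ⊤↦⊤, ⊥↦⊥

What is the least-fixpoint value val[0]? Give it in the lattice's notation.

⊤

Trace (11 dequeues):
  [1] u=0 | in ⊥ | out ⊥ | ==
  [2] u=1 | in ⊥ | out ⊥ | ==
  [3] u=2 | in − | out − | prev ⊥ | push {0,1}
  [4] u=3 | in − | out ⊤ | prev − | push {2}
  [5] u=0 | in − | out + | prev ⊥ | push {}
  [6] u=1 | in ⊤ | out ⊤ | prev ⊥ | push {0,3}
  [7] u=2 | in ⊤ | out ⊤ | prev − | push {1}
  [8] u=0 | in ⊤ | out ⊤ | prev + | push {2}
  [9] u=3 | in ⊤ | out ⊤ | ==
  [10] u=1 | in ⊤ | out ⊤ | ==
  [11] u=2 | in ⊤ | out ⊤ | ==

Converged values:
  [0] ⊤
  [1] ⊤
  [2] ⊤
  [3] ⊤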